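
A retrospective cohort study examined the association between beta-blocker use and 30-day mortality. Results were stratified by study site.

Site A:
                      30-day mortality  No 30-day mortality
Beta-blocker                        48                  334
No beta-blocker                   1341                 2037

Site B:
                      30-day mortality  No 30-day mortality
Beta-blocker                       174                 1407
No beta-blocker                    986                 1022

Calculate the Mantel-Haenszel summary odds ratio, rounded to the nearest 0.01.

OR_MH = Σ(aᵢdᵢ/nᵢ) / Σ(bᵢcᵢ/nᵢ), where nᵢ is the stratum total.
Stratum 1 (Site A): n = 3760; a·d/n = 48·2037/3760 = 26.0043; b·c/n = 334·1341/3760 = 119.1207
Stratum 2 (Site B): n = 3589; a·d/n = 174·1022/3589 = 49.5481; b·c/n = 1407·986/3589 = 386.5428
OR_MH = (26.0043 + 49.5481) / (119.1207 + 386.5428) = 75.5523 / 505.6635 = 0.14941

0.15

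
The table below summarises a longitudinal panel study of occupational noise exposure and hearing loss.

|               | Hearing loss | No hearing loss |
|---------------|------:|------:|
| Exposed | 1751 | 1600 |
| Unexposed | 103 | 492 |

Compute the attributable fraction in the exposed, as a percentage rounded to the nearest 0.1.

Cells: a = 1751, b = 1600, c = 103, d = 492.
Risk in exposed = 1751/3351 = 0.52253; risk in unexposed = 103/595 = 0.17311.
RR = 0.52253/0.17311 = 3.01850
AR% = (RR − 1)/RR × 100 = (3.01850 − 1)/3.01850 × 100 = 66.8710%

66.9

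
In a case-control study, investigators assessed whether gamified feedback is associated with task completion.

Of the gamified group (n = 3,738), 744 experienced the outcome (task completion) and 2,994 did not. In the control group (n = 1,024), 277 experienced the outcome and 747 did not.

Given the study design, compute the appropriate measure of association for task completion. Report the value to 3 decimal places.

From the description: a = 744, b = 2994, c = 277, d = 747.
This is a case-control study: participants were sampled on outcome status, so risks in the source population cannot be estimated directly — relative risk is not valid here. The odds ratio is the appropriate measure.
OR = (a·d)/(b·c) = (744 × 747) / (2994 × 277) = 555768 / 829338 = 0.67013

0.670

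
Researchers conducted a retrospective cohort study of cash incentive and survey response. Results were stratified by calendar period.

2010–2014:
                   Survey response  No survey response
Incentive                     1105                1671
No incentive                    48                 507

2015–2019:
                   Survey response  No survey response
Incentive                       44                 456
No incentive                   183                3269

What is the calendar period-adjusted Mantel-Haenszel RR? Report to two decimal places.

RR_MH = Σ(aᵢ·n₀ᵢ/nᵢ) / Σ(cᵢ·n₁ᵢ/nᵢ), with n₁ᵢ = aᵢ+bᵢ (exposed), n₀ᵢ = cᵢ+dᵢ (unexposed), nᵢ = n₁ᵢ+n₀ᵢ.
Stratum 1 (2010–2014): n₁ = 2776, n₀ = 555, n = 3331; a·n₀/n = 1105·555/3331 = 184.1114; c·n₁/n = 48·2776/3331 = 40.0024
Stratum 2 (2015–2019): n₁ = 500, n₀ = 3452, n = 3952; a·n₀/n = 44·3452/3952 = 38.4332; c·n₁/n = 183·500/3952 = 23.1528
RR_MH = (184.1114 + 38.4332) / (40.0024 + 23.1528) = 222.5446 / 63.1552 = 3.52377

3.52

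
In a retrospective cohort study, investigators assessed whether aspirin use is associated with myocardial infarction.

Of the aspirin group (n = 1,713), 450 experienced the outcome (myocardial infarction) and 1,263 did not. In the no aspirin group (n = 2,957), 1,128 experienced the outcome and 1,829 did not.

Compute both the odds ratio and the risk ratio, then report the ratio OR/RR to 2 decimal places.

0.84

From the description: a = 450, b = 1263, c = 1128, d = 1829.
OR = (450·1829)/(1263·1128) = 823050/1424664 = 0.57772
Risk in exposed = 450/1713 = 0.26270; risk in unexposed = 1128/2957 = 0.38147; RR = 0.68865
OR/RR = 0.57772 / 0.68865 = 0.83891
The outcome is not rare, so the OR lies further from 1 than the RR.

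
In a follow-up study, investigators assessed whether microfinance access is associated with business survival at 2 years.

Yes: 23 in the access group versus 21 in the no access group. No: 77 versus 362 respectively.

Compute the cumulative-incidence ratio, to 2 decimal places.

4.19

From the description: a = 23, b = 77, c = 21, d = 362.
Risk in exposed = 23/100 = 0.23000; risk in unexposed = 21/383 = 0.05483.
RR = 0.23000 / 0.05483 = 4.19476
The risk among the exposed is 4.19 times that among the unexposed.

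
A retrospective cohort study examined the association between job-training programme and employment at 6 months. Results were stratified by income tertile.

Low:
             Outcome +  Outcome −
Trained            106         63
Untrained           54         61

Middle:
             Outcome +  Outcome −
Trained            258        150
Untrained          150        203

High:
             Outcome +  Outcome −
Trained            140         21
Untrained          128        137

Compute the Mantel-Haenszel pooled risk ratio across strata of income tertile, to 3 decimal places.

1.552

RR_MH = Σ(aᵢ·n₀ᵢ/nᵢ) / Σ(cᵢ·n₁ᵢ/nᵢ), with n₁ᵢ = aᵢ+bᵢ (exposed), n₀ᵢ = cᵢ+dᵢ (unexposed), nᵢ = n₁ᵢ+n₀ᵢ.
Stratum 1 (Low): n₁ = 169, n₀ = 115, n = 284; a·n₀/n = 106·115/284 = 42.9225; c·n₁/n = 54·169/284 = 32.1338
Stratum 2 (Middle): n₁ = 408, n₀ = 353, n = 761; a·n₀/n = 258·353/761 = 119.6767; c·n₁/n = 150·408/761 = 80.4205
Stratum 3 (High): n₁ = 161, n₀ = 265, n = 426; a·n₀/n = 140·265/426 = 87.0892; c·n₁/n = 128·161/426 = 48.3756
RR_MH = (42.9225 + 119.6767 + 87.0892) / (32.1338 + 80.4205 + 48.3756) = 249.6885 / 160.9299 = 1.55154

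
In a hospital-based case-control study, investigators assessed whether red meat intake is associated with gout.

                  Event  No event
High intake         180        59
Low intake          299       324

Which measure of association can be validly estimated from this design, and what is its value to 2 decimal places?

Cells: a = 180, b = 59, c = 299, d = 324.
This is a hospital-based case-control study: participants were sampled on outcome status, so risks in the source population cannot be estimated directly — relative risk is not valid here. The odds ratio is the appropriate measure.
OR = (a·d)/(b·c) = (180 × 324) / (59 × 299) = 58320 / 17641 = 3.30594

3.31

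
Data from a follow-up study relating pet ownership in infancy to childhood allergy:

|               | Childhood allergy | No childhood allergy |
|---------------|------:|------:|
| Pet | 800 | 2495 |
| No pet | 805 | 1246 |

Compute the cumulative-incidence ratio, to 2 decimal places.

Cells: a = 800, b = 2495, c = 805, d = 1246.
Risk in exposed = 800/3295 = 0.24279; risk in unexposed = 805/2051 = 0.39249.
RR = 0.24279 / 0.39249 = 0.61859
The risk is 38% lower among the exposed than among the unexposed.

0.62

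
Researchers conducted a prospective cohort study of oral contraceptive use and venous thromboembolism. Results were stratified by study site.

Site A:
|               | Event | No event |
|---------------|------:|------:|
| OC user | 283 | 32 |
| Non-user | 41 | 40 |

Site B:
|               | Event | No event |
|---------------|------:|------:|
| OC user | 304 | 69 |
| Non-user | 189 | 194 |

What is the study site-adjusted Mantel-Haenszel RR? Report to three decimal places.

1.684

RR_MH = Σ(aᵢ·n₀ᵢ/nᵢ) / Σ(cᵢ·n₁ᵢ/nᵢ), with n₁ᵢ = aᵢ+bᵢ (exposed), n₀ᵢ = cᵢ+dᵢ (unexposed), nᵢ = n₁ᵢ+n₀ᵢ.
Stratum 1 (Site A): n₁ = 315, n₀ = 81, n = 396; a·n₀/n = 283·81/396 = 57.8864; c·n₁/n = 41·315/396 = 32.6136
Stratum 2 (Site B): n₁ = 373, n₀ = 383, n = 756; a·n₀/n = 304·383/756 = 154.0106; c·n₁/n = 189·373/756 = 93.2500
RR_MH = (57.8864 + 154.0106) / (32.6136 + 93.2500) = 211.8969 / 125.8636 = 1.68354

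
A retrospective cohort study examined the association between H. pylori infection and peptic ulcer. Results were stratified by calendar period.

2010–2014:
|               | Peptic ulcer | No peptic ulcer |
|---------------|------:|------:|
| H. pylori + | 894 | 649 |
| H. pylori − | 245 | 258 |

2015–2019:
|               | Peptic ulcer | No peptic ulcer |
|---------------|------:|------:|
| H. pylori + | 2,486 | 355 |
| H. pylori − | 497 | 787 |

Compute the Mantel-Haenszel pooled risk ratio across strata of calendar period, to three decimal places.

1.885

RR_MH = Σ(aᵢ·n₀ᵢ/nᵢ) / Σ(cᵢ·n₁ᵢ/nᵢ), with n₁ᵢ = aᵢ+bᵢ (exposed), n₀ᵢ = cᵢ+dᵢ (unexposed), nᵢ = n₁ᵢ+n₀ᵢ.
Stratum 1 (2010–2014): n₁ = 1543, n₀ = 503, n = 2046; a·n₀/n = 894·503/2046 = 219.7859; c·n₁/n = 245·1543/2046 = 184.7678
Stratum 2 (2015–2019): n₁ = 2841, n₀ = 1284, n = 4125; a·n₀/n = 2486·1284/4125 = 773.8240; c·n₁/n = 497·2841/4125 = 342.2975
RR_MH = (219.7859 + 773.8240) / (184.7678 + 342.2975) = 993.6099 / 527.0653 = 1.88517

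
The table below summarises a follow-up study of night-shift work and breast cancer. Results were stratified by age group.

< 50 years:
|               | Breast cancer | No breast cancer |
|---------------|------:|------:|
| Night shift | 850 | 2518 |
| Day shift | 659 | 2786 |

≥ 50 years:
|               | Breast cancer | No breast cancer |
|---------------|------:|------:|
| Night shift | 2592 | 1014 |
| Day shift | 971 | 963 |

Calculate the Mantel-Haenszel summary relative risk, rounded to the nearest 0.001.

1.393

RR_MH = Σ(aᵢ·n₀ᵢ/nᵢ) / Σ(cᵢ·n₁ᵢ/nᵢ), with n₁ᵢ = aᵢ+bᵢ (exposed), n₀ᵢ = cᵢ+dᵢ (unexposed), nᵢ = n₁ᵢ+n₀ᵢ.
Stratum 1 (< 50 years): n₁ = 3368, n₀ = 3445, n = 6813; a·n₀/n = 850·3445/6813 = 429.8033; c·n₁/n = 659·3368/6813 = 325.7760
Stratum 2 (≥ 50 years): n₁ = 3606, n₀ = 1934, n = 5540; a·n₀/n = 2592·1934/5540 = 904.8606; c·n₁/n = 971·3606/5540 = 632.0264
RR_MH = (429.8033 + 904.8606) / (325.7760 + 632.0264) = 1334.6640 / 957.8024 = 1.39346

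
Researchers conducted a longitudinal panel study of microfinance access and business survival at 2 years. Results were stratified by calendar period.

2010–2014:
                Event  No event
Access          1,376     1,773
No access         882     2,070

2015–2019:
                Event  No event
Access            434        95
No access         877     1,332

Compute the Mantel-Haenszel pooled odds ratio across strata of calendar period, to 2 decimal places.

2.36

OR_MH = Σ(aᵢdᵢ/nᵢ) / Σ(bᵢcᵢ/nᵢ), where nᵢ is the stratum total.
Stratum 1 (2010–2014): n = 6101; a·d/n = 1376·2070/6101 = 466.8612; b·c/n = 1773·882/6101 = 256.3163
Stratum 2 (2015–2019): n = 2738; a·d/n = 434·1332/2738 = 211.1351; b·c/n = 95·877/2738 = 30.4291
OR_MH = (466.8612 + 211.1351) / (256.3163 + 30.4291) = 677.9963 / 286.7455 = 2.36445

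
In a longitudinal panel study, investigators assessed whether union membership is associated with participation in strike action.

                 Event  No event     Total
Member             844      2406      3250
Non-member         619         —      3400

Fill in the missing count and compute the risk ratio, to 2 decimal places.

1.43

The missing cell is in the unexposed row: 3400 − 619 = 2781.
So a = 844, b = 2406, c = 619, d = 2781.
RR = [a/(a+b)] / [c/(c+d)] = (844/3250) / (619/3400) = 0.25969/0.18206 = 1.42642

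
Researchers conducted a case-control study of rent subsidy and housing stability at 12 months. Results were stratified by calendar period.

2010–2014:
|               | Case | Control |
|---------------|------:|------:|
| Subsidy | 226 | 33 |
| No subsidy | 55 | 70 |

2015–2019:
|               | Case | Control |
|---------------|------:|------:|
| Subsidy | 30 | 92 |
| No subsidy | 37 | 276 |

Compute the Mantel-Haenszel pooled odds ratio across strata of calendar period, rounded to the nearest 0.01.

OR_MH = Σ(aᵢdᵢ/nᵢ) / Σ(bᵢcᵢ/nᵢ), where nᵢ is the stratum total.
Stratum 1 (2010–2014): n = 384; a·d/n = 226·70/384 = 41.1979; b·c/n = 33·55/384 = 4.7266
Stratum 2 (2015–2019): n = 435; a·d/n = 30·276/435 = 19.0345; b·c/n = 92·37/435 = 7.8253
OR_MH = (41.1979 + 19.0345) / (4.7266 + 7.8253) = 60.2324 / 12.5518 = 4.79869

4.80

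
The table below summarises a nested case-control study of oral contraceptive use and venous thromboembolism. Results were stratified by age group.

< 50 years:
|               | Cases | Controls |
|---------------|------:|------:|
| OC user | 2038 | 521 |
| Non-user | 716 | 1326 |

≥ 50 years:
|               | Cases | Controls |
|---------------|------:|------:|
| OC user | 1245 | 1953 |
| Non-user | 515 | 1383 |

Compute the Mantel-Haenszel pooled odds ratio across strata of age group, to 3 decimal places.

OR_MH = Σ(aᵢdᵢ/nᵢ) / Σ(bᵢcᵢ/nᵢ), where nᵢ is the stratum total.
Stratum 1 (< 50 years): n = 4601; a·d/n = 2038·1326/4601 = 587.3480; b·c/n = 521·716/4601 = 81.0772
Stratum 2 (≥ 50 years): n = 5096; a·d/n = 1245·1383/5096 = 337.8797; b·c/n = 1953·515/5096 = 197.3695
OR_MH = (587.3480 + 337.8797) / (81.0772 + 197.3695) = 925.2277 / 278.4467 = 3.32282

3.323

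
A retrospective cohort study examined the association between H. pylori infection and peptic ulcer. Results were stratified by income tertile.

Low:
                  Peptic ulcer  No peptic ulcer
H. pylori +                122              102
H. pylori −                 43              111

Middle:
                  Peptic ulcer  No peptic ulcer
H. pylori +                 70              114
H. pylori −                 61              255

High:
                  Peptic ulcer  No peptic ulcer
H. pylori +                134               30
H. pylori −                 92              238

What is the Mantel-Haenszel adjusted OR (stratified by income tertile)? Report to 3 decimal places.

OR_MH = Σ(aᵢdᵢ/nᵢ) / Σ(bᵢcᵢ/nᵢ), where nᵢ is the stratum total.
Stratum 1 (Low): n = 378; a·d/n = 122·111/378 = 35.8254; b·c/n = 102·43/378 = 11.6032
Stratum 2 (Middle): n = 500; a·d/n = 70·255/500 = 35.7000; b·c/n = 114·61/500 = 13.9080
Stratum 3 (High): n = 494; a·d/n = 134·238/494 = 64.5587; b·c/n = 30·92/494 = 5.5870
OR_MH = (35.8254 + 35.7000 + 64.5587) / (11.6032 + 13.9080 + 5.5870) = 136.0841 / 31.0982 = 4.37595

4.376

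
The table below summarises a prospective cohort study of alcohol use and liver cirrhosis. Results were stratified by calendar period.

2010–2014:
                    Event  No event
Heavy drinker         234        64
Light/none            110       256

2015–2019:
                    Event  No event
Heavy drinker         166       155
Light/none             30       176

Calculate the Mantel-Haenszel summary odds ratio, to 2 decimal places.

7.50

OR_MH = Σ(aᵢdᵢ/nᵢ) / Σ(bᵢcᵢ/nᵢ), where nᵢ is the stratum total.
Stratum 1 (2010–2014): n = 664; a·d/n = 234·256/664 = 90.2169; b·c/n = 64·110/664 = 10.6024
Stratum 2 (2015–2019): n = 527; a·d/n = 166·176/527 = 55.4383; b·c/n = 155·30/527 = 8.8235
OR_MH = (90.2169 + 55.4383) / (10.6024 + 8.8235) = 145.6552 / 19.4259 = 7.49797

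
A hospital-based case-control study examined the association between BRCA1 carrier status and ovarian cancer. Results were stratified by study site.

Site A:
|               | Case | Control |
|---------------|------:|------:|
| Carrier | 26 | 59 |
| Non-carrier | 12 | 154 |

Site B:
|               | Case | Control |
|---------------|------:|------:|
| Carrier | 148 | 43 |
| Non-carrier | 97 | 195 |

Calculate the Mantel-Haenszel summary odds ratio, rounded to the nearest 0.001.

6.608

OR_MH = Σ(aᵢdᵢ/nᵢ) / Σ(bᵢcᵢ/nᵢ), where nᵢ is the stratum total.
Stratum 1 (Site A): n = 251; a·d/n = 26·154/251 = 15.9522; b·c/n = 59·12/251 = 2.8207
Stratum 2 (Site B): n = 483; a·d/n = 148·195/483 = 59.7516; b·c/n = 43·97/483 = 8.6356
OR_MH = (15.9522 + 59.7516) / (2.8207 + 8.6356) = 75.7037 / 11.4563 = 6.60803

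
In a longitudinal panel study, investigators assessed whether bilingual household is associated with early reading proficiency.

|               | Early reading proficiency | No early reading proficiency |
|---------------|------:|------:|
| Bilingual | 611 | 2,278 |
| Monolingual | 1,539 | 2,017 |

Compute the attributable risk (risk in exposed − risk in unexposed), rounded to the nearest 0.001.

-0.221

Cells: a = 611, b = 2278, c = 1539, d = 2017.
Risk in exposed = 611/2889 = 0.211492; risk in unexposed = 1539/3556 = 0.432790.
Risk difference = 0.211492 − 0.432790 = -0.221298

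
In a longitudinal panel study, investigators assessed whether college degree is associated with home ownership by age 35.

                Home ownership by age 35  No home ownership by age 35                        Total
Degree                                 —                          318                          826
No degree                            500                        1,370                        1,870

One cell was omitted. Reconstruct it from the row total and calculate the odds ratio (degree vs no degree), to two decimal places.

The missing cell is in the exposed row: 826 − 318 = 508.
So a = 508, b = 318, c = 500, d = 1370.
OR = (a·d)/(b·c) = (508 × 1370) / (318 × 500) = 695960 / 159000 = 4.37711

4.38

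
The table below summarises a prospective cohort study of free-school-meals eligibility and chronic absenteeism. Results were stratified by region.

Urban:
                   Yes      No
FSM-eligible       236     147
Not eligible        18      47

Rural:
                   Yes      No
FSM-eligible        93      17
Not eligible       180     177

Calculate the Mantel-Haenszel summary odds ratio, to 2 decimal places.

4.82

OR_MH = Σ(aᵢdᵢ/nᵢ) / Σ(bᵢcᵢ/nᵢ), where nᵢ is the stratum total.
Stratum 1 (Urban): n = 448; a·d/n = 236·47/448 = 24.7589; b·c/n = 147·18/448 = 5.9062
Stratum 2 (Rural): n = 467; a·d/n = 93·177/467 = 35.2484; b·c/n = 17·180/467 = 6.5525
OR_MH = (24.7589 + 35.2484) / (5.9062 + 6.5525) = 60.0073 / 12.4587 = 4.81649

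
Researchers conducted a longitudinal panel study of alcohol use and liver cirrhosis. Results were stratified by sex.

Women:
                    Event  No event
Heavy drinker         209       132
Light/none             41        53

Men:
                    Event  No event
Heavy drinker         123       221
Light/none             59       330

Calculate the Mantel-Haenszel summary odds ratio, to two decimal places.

OR_MH = Σ(aᵢdᵢ/nᵢ) / Σ(bᵢcᵢ/nᵢ), where nᵢ is the stratum total.
Stratum 1 (Women): n = 435; a·d/n = 209·53/435 = 25.4644; b·c/n = 132·41/435 = 12.4414
Stratum 2 (Men): n = 733; a·d/n = 123·330/733 = 55.3752; b·c/n = 221·59/733 = 17.7885
OR_MH = (25.4644 + 55.3752) / (12.4414 + 17.7885) = 80.8395 / 30.2299 = 2.67416

2.67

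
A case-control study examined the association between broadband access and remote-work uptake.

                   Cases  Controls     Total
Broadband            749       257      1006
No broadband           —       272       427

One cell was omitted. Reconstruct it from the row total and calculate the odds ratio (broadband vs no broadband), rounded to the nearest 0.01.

5.11

The missing cell is in the unexposed row: 427 − 272 = 155.
So a = 749, b = 257, c = 155, d = 272.
OR = (a·d)/(b·c) = (749 × 272) / (257 × 155) = 203728 / 39835 = 5.11430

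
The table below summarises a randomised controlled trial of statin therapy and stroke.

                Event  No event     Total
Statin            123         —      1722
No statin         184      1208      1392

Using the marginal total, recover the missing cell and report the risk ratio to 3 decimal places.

The missing cell is in the exposed row: 1722 − 123 = 1599.
So a = 123, b = 1599, c = 184, d = 1208.
RR = [a/(a+b)] / [c/(c+d)] = (123/1722) / (184/1392) = 0.07143/0.13218 = 0.54037

0.540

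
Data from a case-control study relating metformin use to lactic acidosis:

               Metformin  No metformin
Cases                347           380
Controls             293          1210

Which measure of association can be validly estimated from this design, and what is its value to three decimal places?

Reading the table with exposure as columns: a = 347 (Metformin, case), b = 293 (Metformin, non-case), c = 380 (No metformin, case), d = 1210.
This is a case-control study: participants were sampled on outcome status, so risks in the source population cannot be estimated directly — relative risk is not valid here. The odds ratio is the appropriate measure.
OR = (a·d)/(b·c) = (347 × 1210) / (293 × 380) = 419870 / 111340 = 3.77106

3.771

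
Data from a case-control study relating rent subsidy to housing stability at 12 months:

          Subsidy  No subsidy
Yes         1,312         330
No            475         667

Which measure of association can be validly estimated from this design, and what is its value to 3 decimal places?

Reading the table with exposure as columns: a = 1312 (Subsidy, case), b = 475 (Subsidy, non-case), c = 330 (No subsidy, case), d = 667.
This is a case-control study: participants were sampled on outcome status, so risks in the source population cannot be estimated directly — relative risk is not valid here. The odds ratio is the appropriate measure.
OR = (a·d)/(b·c) = (1312 × 667) / (475 × 330) = 875104 / 156750 = 5.58280

5.583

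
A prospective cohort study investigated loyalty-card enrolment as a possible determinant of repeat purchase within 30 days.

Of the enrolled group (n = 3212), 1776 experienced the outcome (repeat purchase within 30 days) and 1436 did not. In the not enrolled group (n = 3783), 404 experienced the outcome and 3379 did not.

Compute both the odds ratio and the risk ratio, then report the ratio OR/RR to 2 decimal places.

2.00

From the description: a = 1776, b = 1436, c = 404, d = 3379.
OR = (1776·3379)/(1436·404) = 6001104/580144 = 10.34416
Risk in exposed = 1776/3212 = 0.55293; risk in unexposed = 404/3783 = 0.10679; RR = 5.17753
OR/RR = 10.34416 / 5.17753 = 1.99790
The outcome is not rare, so the OR lies further from 1 than the RR.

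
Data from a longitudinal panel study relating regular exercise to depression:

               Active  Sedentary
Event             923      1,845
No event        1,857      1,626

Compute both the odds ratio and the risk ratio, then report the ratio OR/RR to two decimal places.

0.70

Reading the table with exposure as columns: a = 923 (Active, case), b = 1857 (Active, non-case), c = 1845 (Sedentary, case), d = 1626.
OR = (923·1626)/(1857·1845) = 1500798/3426165 = 0.43804
Risk in exposed = 923/2780 = 0.33201; risk in unexposed = 1845/3471 = 0.53155; RR = 0.62462
OR/RR = 0.43804 / 0.62462 = 0.70129
The outcome is not rare, so the OR lies further from 1 than the RR.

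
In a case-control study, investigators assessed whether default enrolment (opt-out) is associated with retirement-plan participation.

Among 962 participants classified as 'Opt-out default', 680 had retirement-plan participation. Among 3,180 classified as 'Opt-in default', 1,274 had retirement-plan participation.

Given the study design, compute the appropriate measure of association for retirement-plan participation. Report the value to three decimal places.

From the description: a = 680, b = 282, c = 1274, d = 1906.
This is a case-control study: participants were sampled on outcome status, so risks in the source population cannot be estimated directly — relative risk is not valid here. The odds ratio is the appropriate measure.
OR = (a·d)/(b·c) = (680 × 1906) / (282 × 1274) = 1296080 / 359268 = 3.60756

3.608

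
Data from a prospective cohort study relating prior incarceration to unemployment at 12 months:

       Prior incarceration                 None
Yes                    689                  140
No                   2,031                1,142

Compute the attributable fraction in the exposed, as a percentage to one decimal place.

Reading the table with exposure as columns: a = 689 (Prior incarceration, case), b = 2031 (Prior incarceration, non-case), c = 140 (None, case), d = 1142.
Risk in exposed = 689/2720 = 0.25331; risk in unexposed = 140/1282 = 0.10920.
RR = 0.25331/0.10920 = 2.31959
AR% = (RR − 1)/RR × 100 = (2.31959 − 1)/2.31959 × 100 = 56.8888%

56.9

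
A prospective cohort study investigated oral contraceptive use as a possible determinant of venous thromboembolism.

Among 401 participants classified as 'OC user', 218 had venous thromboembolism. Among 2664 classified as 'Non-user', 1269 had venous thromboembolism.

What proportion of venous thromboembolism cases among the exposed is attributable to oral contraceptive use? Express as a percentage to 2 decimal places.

12.38

From the description: a = 218, b = 183, c = 1269, d = 1395.
Risk in exposed = 218/401 = 0.54364; risk in unexposed = 1269/2664 = 0.47635.
RR = 0.54364/0.47635 = 1.14126
AR% = (RR − 1)/RR × 100 = (1.14126 − 1)/1.14126 × 100 = 12.3776%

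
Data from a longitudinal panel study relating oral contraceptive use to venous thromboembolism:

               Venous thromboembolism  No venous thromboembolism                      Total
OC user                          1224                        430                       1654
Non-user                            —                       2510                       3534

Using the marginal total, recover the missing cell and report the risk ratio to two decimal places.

The missing cell is in the unexposed row: 3534 − 2510 = 1024.
So a = 1224, b = 430, c = 1024, d = 2510.
RR = [a/(a+b)] / [c/(c+d)] = (1224/1654) / (1024/3534) = 0.74002/0.28976 = 2.55395

2.55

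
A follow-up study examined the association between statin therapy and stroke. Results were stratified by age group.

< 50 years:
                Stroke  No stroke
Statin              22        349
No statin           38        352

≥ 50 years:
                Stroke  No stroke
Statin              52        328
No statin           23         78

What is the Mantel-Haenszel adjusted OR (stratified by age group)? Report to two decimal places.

OR_MH = Σ(aᵢdᵢ/nᵢ) / Σ(bᵢcᵢ/nᵢ), where nᵢ is the stratum total.
Stratum 1 (< 50 years): n = 761; a·d/n = 22·352/761 = 10.1761; b·c/n = 349·38/761 = 17.4271
Stratum 2 (≥ 50 years): n = 481; a·d/n = 52·78/481 = 8.4324; b·c/n = 328·23/481 = 15.6840
OR_MH = (10.1761 + 8.4324) / (17.4271 + 15.6840) = 18.6085 / 33.1111 = 0.56200

0.56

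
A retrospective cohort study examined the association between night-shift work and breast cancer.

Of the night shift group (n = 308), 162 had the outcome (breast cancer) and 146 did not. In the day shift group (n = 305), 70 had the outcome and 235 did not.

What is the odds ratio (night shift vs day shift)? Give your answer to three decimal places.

3.725

From the description: a = 162, b = 146, c = 70, d = 235.
OR = (a·d)/(b·c) = (162 × 235) / (146 × 70) = 38070 / 10220 = 3.72505
The odds of breast cancer are about 3.73 times as high in the night shift group.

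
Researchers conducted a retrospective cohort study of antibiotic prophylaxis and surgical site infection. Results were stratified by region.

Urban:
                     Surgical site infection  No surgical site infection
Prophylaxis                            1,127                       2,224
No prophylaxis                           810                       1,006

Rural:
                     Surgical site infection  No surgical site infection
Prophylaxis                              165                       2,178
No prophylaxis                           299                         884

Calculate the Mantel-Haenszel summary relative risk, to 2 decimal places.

RR_MH = Σ(aᵢ·n₀ᵢ/nᵢ) / Σ(cᵢ·n₁ᵢ/nᵢ), with n₁ᵢ = aᵢ+bᵢ (exposed), n₀ᵢ = cᵢ+dᵢ (unexposed), nᵢ = n₁ᵢ+n₀ᵢ.
Stratum 1 (Urban): n₁ = 3351, n₀ = 1816, n = 5167; a·n₀/n = 1127·1816/5167 = 396.0968; c·n₁/n = 810·3351/5167 = 525.3164
Stratum 2 (Rural): n₁ = 2343, n₀ = 1183, n = 3526; a·n₀/n = 165·1183/3526 = 55.3588; c·n₁/n = 299·2343/3526 = 198.6832
RR_MH = (396.0968 + 55.3588) / (525.3164 + 198.6832) = 451.4555 / 723.9996 = 0.62356

0.62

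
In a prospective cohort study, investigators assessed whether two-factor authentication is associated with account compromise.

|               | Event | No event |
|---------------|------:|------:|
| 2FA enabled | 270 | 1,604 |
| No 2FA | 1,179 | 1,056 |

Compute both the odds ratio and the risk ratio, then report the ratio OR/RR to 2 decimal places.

Cells: a = 270, b = 1604, c = 1179, d = 1056.
OR = (270·1056)/(1604·1179) = 285120/1891116 = 0.15077
Risk in exposed = 270/1874 = 0.14408; risk in unexposed = 1179/2235 = 0.52752; RR = 0.27312
OR/RR = 0.15077 / 0.27312 = 0.55202
The outcome is not rare, so the OR lies further from 1 than the RR.

0.55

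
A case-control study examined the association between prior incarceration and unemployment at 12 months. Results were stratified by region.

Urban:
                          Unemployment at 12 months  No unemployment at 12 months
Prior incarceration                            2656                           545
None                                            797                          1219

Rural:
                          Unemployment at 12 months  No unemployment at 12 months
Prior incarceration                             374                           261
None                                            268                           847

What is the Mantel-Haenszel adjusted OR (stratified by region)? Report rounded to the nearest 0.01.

OR_MH = Σ(aᵢdᵢ/nᵢ) / Σ(bᵢcᵢ/nᵢ), where nᵢ is the stratum total.
Stratum 1 (Urban): n = 5217; a·d/n = 2656·1219/5217 = 620.5988; b·c/n = 545·797/5217 = 83.2595
Stratum 2 (Rural): n = 1750; a·d/n = 374·847/1750 = 181.0160; b·c/n = 261·268/1750 = 39.9703
OR_MH = (620.5988 + 181.0160) / (83.2595 + 39.9703) = 801.6148 / 123.2298 = 6.50504

6.51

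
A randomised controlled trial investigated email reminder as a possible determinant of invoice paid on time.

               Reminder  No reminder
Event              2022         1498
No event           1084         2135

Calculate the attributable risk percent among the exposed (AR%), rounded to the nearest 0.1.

Reading the table with exposure as columns: a = 2022 (Reminder, case), b = 1084 (Reminder, non-case), c = 1498 (No reminder, case), d = 2135.
Risk in exposed = 2022/3106 = 0.65100; risk in unexposed = 1498/3633 = 0.41233.
RR = 0.65100/0.41233 = 1.57882
AR% = (RR − 1)/RR × 100 = (1.57882 − 1)/1.57882 × 100 = 36.6617%

36.7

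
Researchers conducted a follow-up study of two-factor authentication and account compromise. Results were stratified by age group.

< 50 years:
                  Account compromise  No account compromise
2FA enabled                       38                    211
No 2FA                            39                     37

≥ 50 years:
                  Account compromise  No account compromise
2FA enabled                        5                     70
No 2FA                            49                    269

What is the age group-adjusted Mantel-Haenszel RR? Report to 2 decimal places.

RR_MH = Σ(aᵢ·n₀ᵢ/nᵢ) / Σ(cᵢ·n₁ᵢ/nᵢ), with n₁ᵢ = aᵢ+bᵢ (exposed), n₀ᵢ = cᵢ+dᵢ (unexposed), nᵢ = n₁ᵢ+n₀ᵢ.
Stratum 1 (< 50 years): n₁ = 249, n₀ = 76, n = 325; a·n₀/n = 38·76/325 = 8.8862; c·n₁/n = 39·249/325 = 29.8800
Stratum 2 (≥ 50 years): n₁ = 75, n₀ = 318, n = 393; a·n₀/n = 5·318/393 = 4.0458; c·n₁/n = 49·75/393 = 9.3511
RR_MH = (8.8862 + 4.0458) / (29.8800 + 9.3511) = 12.9320 / 39.2311 = 0.32963

0.33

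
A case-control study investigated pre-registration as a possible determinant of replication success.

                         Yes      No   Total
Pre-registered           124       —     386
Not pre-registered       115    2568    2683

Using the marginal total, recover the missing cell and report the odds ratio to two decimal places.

10.57

The missing cell is in the exposed row: 386 − 124 = 262.
So a = 124, b = 262, c = 115, d = 2568.
OR = (a·d)/(b·c) = (124 × 2568) / (262 × 115) = 318432 / 30130 = 10.56860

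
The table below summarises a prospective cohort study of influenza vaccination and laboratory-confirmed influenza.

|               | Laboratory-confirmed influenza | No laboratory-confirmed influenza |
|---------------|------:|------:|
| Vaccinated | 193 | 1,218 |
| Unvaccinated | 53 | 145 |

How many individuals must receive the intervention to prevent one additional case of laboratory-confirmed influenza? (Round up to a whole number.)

8

Risk in treated group = 193/1411 = 0.13678; risk in control = 53/198 = 0.26768.
Absolute risk reduction = 0.26768 − 0.13678 = 0.13089
NNT = 1 / ARR = 1 / 0.13089 = 7.640 → round up → 8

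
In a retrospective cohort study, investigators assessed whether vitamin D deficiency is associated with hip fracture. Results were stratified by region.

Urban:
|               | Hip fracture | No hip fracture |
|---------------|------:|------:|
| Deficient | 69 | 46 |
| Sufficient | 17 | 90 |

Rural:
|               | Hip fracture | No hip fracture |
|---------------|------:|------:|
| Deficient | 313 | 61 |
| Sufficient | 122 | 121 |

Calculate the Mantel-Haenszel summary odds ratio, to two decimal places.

OR_MH = Σ(aᵢdᵢ/nᵢ) / Σ(bᵢcᵢ/nᵢ), where nᵢ is the stratum total.
Stratum 1 (Urban): n = 222; a·d/n = 69·90/222 = 27.9730; b·c/n = 46·17/222 = 3.5225
Stratum 2 (Rural): n = 617; a·d/n = 313·121/617 = 61.3825; b·c/n = 61·122/617 = 12.0616
OR_MH = (27.9730 + 61.3825) / (3.5225 + 12.0616) = 89.3555 / 15.5841 = 5.73375

5.73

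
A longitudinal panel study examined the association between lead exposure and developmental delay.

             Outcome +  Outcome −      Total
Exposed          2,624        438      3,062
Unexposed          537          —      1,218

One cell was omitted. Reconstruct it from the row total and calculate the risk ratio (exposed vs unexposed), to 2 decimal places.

1.94

The missing cell is in the unexposed row: 1218 − 537 = 681.
So a = 2624, b = 438, c = 537, d = 681.
RR = [a/(a+b)] / [c/(c+d)] = (2624/3062) / (537/1218) = 0.85696/0.44089 = 1.94371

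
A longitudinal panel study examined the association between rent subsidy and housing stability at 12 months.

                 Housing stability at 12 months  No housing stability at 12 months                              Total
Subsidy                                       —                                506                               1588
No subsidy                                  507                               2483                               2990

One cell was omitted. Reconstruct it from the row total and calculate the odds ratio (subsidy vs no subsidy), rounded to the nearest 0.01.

The missing cell is in the exposed row: 1588 − 506 = 1082.
So a = 1082, b = 506, c = 507, d = 2483.
OR = (a·d)/(b·c) = (1082 × 2483) / (506 × 507) = 2686606 / 256542 = 10.47238

10.47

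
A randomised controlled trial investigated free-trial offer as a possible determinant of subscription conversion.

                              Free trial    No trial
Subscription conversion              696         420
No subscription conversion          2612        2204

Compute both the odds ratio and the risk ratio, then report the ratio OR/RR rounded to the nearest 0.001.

Reading the table with exposure as columns: a = 696 (Free trial, case), b = 2612 (Free trial, non-case), c = 420 (No trial, case), d = 2204.
OR = (696·2204)/(2612·420) = 1533984/1097040 = 1.39829
Risk in exposed = 696/3308 = 0.21040; risk in unexposed = 420/2624 = 0.16006; RR = 1.31449
OR/RR = 1.39829 / 1.31449 = 1.06375
The outcome is not rare, so the OR lies further from 1 than the RR.

1.064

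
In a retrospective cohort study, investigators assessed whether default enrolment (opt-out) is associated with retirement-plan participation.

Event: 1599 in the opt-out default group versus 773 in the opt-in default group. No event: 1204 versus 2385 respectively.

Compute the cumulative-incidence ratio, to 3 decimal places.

2.331

From the description: a = 1599, b = 1204, c = 773, d = 2385.
Risk in exposed = 1599/2803 = 0.57046; risk in unexposed = 773/3158 = 0.24478.
RR = 0.57046 / 0.24478 = 2.33055
The risk among the exposed is 2.33 times that among the unexposed.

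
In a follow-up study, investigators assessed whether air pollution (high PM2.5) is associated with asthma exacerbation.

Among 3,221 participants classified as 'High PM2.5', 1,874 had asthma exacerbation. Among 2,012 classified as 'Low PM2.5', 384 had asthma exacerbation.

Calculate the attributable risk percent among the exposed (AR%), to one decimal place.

From the description: a = 1874, b = 1347, c = 384, d = 1628.
Risk in exposed = 1874/3221 = 0.58181; risk in unexposed = 384/2012 = 0.19085.
RR = 0.58181/0.19085 = 3.04843
AR% = (RR − 1)/RR × 100 = (3.04843 − 1)/3.04843 × 100 = 67.1962%

67.2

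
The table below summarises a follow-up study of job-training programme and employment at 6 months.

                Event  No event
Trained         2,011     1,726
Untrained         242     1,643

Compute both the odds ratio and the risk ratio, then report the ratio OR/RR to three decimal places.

Cells: a = 2011, b = 1726, c = 242, d = 1643.
OR = (2011·1643)/(1726·242) = 3304073/417692 = 7.91031
Risk in exposed = 2011/3737 = 0.53813; risk in unexposed = 242/1885 = 0.12838; RR = 4.19165
OR/RR = 7.91031 / 4.19165 = 1.88716
The outcome is not rare, so the OR lies further from 1 than the RR.

1.887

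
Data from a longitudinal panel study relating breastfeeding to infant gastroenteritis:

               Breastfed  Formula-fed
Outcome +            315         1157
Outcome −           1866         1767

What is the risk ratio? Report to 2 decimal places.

Reading the table with exposure as columns: a = 315 (Breastfed, case), b = 1866 (Breastfed, non-case), c = 1157 (Formula-fed, case), d = 1767.
Risk in exposed = 315/2181 = 0.14443; risk in unexposed = 1157/2924 = 0.39569.
RR = 0.14443 / 0.39569 = 0.36501
The risk is 63% lower among the exposed than among the unexposed.

0.37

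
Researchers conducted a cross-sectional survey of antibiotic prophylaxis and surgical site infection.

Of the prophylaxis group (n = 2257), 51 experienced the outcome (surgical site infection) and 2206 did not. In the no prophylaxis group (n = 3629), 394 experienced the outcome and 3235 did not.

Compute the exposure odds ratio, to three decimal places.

From the description: a = 51, b = 2206, c = 394, d = 3235.
OR = (a·d)/(b·c) = (51 × 3235) / (2206 × 394) = 164985 / 869164 = 0.18982
Exposure is associated with lower odds of surgical site infection (OR = 0.19 < 1).

0.190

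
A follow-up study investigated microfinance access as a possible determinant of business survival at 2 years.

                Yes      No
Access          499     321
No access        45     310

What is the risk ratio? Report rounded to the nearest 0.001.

4.801

Cells: a = 499, b = 321, c = 45, d = 310.
Risk in exposed = 499/820 = 0.60854; risk in unexposed = 45/355 = 0.12676.
RR = 0.60854 / 0.12676 = 4.80068
The risk among the exposed is 4.80 times that among the unexposed.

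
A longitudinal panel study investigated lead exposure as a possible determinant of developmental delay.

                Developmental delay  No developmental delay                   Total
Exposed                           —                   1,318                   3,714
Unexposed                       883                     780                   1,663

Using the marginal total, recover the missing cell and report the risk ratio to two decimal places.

The missing cell is in the exposed row: 3714 − 1318 = 2396.
So a = 2396, b = 1318, c = 883, d = 780.
RR = [a/(a+b)] / [c/(c+d)] = (2396/3714) / (883/1663) = 0.64513/0.53097 = 1.21500

1.22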